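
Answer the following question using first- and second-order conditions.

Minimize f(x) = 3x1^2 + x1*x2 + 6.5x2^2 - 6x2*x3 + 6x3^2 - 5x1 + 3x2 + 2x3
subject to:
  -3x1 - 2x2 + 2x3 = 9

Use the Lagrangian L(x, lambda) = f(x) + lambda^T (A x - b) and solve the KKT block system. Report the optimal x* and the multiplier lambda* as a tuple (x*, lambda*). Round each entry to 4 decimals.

Form the Lagrangian:
  L(x, lambda) = (1/2) x^T Q x + c^T x + lambda^T (A x - b)
Stationarity (grad_x L = 0): Q x + c + A^T lambda = 0.
Primal feasibility: A x = b.

This gives the KKT block system:
  [ Q   A^T ] [ x     ]   [-c ]
  [ A    0  ] [ lambda ] = [ b ]

Solving the linear system:
  x*      = (-2.1489, -0.8085, 0.4681)
  lambda* = (-6.234)
  f(x*)   = 32.6809

x* = (-2.1489, -0.8085, 0.4681), lambda* = (-6.234)


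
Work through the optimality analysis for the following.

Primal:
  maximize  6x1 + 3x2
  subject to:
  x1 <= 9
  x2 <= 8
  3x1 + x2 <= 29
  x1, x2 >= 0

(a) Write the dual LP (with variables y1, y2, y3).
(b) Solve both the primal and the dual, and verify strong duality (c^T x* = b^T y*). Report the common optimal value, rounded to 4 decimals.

The standard primal-dual pair for 'max c^T x s.t. A x <= b, x >= 0' is:
  Dual:  min b^T y  s.t.  A^T y >= c,  y >= 0.

So the dual LP is:
  minimize  9y1 + 8y2 + 29y3
  subject to:
    y1 + 3y3 >= 6
    y2 + y3 >= 3
    y1, y2, y3 >= 0

Solving the primal: x* = (7, 8).
  primal value c^T x* = 66.
Solving the dual: y* = (0, 1, 2).
  dual value b^T y* = 66.
Strong duality: c^T x* = b^T y*. Confirmed.

66


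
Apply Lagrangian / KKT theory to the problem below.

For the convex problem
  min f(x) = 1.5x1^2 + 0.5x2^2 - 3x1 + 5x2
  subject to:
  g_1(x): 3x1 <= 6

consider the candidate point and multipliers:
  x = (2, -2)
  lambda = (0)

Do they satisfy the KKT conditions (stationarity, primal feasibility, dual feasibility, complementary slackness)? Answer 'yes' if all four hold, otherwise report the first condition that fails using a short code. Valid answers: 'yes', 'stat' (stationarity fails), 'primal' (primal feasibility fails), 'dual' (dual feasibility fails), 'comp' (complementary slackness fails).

Gradient of f: grad f(x) = Q x + c = (3, 3)
Constraint values g_i(x) = a_i^T x - b_i:
  g_1((2, -2)) = 0
Stationarity residual: grad f(x) + sum_i lambda_i a_i = (3, 3)
  -> stationarity FAILS
Primal feasibility (all g_i <= 0): OK
Dual feasibility (all lambda_i >= 0): OK
Complementary slackness (lambda_i * g_i(x) = 0 for all i): OK

Verdict: the first failing condition is stationarity -> stat.

stat


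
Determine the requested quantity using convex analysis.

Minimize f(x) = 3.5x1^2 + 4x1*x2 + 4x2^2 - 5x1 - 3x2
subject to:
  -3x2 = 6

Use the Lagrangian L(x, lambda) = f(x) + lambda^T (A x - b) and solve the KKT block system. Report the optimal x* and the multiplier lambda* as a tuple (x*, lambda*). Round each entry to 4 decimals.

Form the Lagrangian:
  L(x, lambda) = (1/2) x^T Q x + c^T x + lambda^T (A x - b)
Stationarity (grad_x L = 0): Q x + c + A^T lambda = 0.
Primal feasibility: A x = b.

This gives the KKT block system:
  [ Q   A^T ] [ x     ]   [-c ]
  [ A    0  ] [ lambda ] = [ b ]

Solving the linear system:
  x*      = (1.8571, -2)
  lambda* = (-3.8571)
  f(x*)   = 9.9286

x* = (1.8571, -2), lambda* = (-3.8571)


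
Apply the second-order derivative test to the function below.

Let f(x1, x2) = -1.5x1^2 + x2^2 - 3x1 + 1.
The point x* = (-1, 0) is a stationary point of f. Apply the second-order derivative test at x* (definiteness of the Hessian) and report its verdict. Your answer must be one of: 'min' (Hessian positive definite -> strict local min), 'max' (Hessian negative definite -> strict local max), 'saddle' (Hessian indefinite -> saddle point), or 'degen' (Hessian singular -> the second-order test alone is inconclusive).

Compute the Hessian H = grad^2 f:
  H = [[-3, 0], [0, 2]]
Verify stationarity: grad f(x*) = H x* + g = (0, 0).
Eigenvalues of H: -3, 2.
Eigenvalues have mixed signs, so H is indefinite -> x* is a saddle point.

saddle


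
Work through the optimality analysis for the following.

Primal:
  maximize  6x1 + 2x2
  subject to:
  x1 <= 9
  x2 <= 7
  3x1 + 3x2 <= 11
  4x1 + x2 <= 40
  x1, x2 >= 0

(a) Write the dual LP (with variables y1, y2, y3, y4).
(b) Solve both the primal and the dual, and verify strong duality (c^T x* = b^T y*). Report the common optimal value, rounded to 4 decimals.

The standard primal-dual pair for 'max c^T x s.t. A x <= b, x >= 0' is:
  Dual:  min b^T y  s.t.  A^T y >= c,  y >= 0.

So the dual LP is:
  minimize  9y1 + 7y2 + 11y3 + 40y4
  subject to:
    y1 + 3y3 + 4y4 >= 6
    y2 + 3y3 + y4 >= 2
    y1, y2, y3, y4 >= 0

Solving the primal: x* = (3.6667, 0).
  primal value c^T x* = 22.
Solving the dual: y* = (0, 0, 2, 0).
  dual value b^T y* = 22.
Strong duality: c^T x* = b^T y*. Confirmed.

22


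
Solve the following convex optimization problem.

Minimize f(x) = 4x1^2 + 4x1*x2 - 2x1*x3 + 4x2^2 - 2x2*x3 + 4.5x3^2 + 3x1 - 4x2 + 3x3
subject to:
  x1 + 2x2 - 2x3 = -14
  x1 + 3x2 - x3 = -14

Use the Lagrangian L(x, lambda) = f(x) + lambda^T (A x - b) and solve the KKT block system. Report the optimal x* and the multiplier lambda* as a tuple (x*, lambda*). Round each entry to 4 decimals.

Form the Lagrangian:
  L(x, lambda) = (1/2) x^T Q x + c^T x + lambda^T (A x - b)
Stationarity (grad_x L = 0): Q x + c + A^T lambda = 0.
Primal feasibility: A x = b.

This gives the KKT block system:
  [ Q   A^T ] [ x     ]   [-c ]
  [ A    0  ] [ lambda ] = [ b ]

Solving the linear system:
  x*      = (-0.3366, -3.4158, 3.4158)
  lambda* = (21.0594, -0.8713)
  f(x*)   = 152.7673

x* = (-0.3366, -3.4158, 3.4158), lambda* = (21.0594, -0.8713)


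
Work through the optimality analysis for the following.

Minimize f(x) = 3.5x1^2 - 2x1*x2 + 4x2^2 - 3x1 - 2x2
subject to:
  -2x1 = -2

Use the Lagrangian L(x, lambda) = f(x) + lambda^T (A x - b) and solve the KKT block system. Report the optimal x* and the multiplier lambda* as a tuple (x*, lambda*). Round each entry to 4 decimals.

Form the Lagrangian:
  L(x, lambda) = (1/2) x^T Q x + c^T x + lambda^T (A x - b)
Stationarity (grad_x L = 0): Q x + c + A^T lambda = 0.
Primal feasibility: A x = b.

This gives the KKT block system:
  [ Q   A^T ] [ x     ]   [-c ]
  [ A    0  ] [ lambda ] = [ b ]

Solving the linear system:
  x*      = (1, 0.5)
  lambda* = (1.5)
  f(x*)   = -0.5

x* = (1, 0.5), lambda* = (1.5)


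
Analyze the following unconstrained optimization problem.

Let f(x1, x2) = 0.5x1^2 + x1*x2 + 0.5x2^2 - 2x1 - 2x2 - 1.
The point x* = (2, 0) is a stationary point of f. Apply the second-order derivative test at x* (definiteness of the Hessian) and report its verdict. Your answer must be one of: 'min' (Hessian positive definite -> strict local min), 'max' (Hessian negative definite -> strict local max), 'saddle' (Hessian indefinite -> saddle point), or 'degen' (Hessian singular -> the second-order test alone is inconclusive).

Compute the Hessian H = grad^2 f:
  H = [[1, 1], [1, 1]]
Verify stationarity: grad f(x*) = H x* + g = (0, 0).
Eigenvalues of H: 0, 2.
H has a zero eigenvalue (singular; positive semidefinite but not definite), so H is neither positive definite, negative definite, nor indefinite. The second-order test alone is inconclusive -> degen.
(Indeed, f is constant along the null direction of H through x*, so x* is not a strict local extremum.)

degen


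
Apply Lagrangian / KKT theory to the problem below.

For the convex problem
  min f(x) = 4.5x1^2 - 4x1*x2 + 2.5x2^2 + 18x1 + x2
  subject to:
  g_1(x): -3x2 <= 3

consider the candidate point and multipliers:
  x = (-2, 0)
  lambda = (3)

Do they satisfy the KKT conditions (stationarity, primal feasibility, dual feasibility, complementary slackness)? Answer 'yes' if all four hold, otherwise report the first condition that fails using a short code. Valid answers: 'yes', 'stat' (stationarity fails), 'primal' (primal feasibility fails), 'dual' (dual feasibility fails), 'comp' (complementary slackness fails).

Gradient of f: grad f(x) = Q x + c = (0, 9)
Constraint values g_i(x) = a_i^T x - b_i:
  g_1((-2, 0)) = -3
Stationarity residual: grad f(x) + sum_i lambda_i a_i = (0, 0)
  -> stationarity OK
Primal feasibility (all g_i <= 0): OK
Dual feasibility (all lambda_i >= 0): OK
Complementary slackness (lambda_i * g_i(x) = 0 for all i): FAILS

Verdict: the first failing condition is complementary_slackness -> comp.

comp


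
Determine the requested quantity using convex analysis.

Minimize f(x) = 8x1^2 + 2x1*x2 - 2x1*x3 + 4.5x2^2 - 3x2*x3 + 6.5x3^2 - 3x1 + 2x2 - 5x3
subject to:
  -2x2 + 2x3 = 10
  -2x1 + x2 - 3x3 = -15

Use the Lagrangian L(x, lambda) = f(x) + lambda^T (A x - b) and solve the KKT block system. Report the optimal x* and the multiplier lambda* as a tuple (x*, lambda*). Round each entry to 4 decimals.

Form the Lagrangian:
  L(x, lambda) = (1/2) x^T Q x + c^T x + lambda^T (A x - b)
Stationarity (grad_x L = 0): Q x + c + A^T lambda = 0.
Primal feasibility: A x = b.

This gives the KKT block system:
  [ Q   A^T ] [ x     ]   [-c ]
  [ A    0  ] [ lambda ] = [ b ]

Solving the linear system:
  x*      = (1.875, -1.875, 3.125)
  lambda* = (-6, 8.5)
  f(x*)   = 81.25

x* = (1.875, -1.875, 3.125), lambda* = (-6, 8.5)


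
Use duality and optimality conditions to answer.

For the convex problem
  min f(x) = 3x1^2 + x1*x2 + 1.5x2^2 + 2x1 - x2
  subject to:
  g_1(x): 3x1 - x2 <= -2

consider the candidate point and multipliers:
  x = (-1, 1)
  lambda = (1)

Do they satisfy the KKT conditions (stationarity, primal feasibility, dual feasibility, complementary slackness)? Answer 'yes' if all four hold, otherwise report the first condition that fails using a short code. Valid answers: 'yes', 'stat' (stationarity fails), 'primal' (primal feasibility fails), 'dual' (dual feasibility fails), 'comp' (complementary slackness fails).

Gradient of f: grad f(x) = Q x + c = (-3, 1)
Constraint values g_i(x) = a_i^T x - b_i:
  g_1((-1, 1)) = -2
Stationarity residual: grad f(x) + sum_i lambda_i a_i = (0, 0)
  -> stationarity OK
Primal feasibility (all g_i <= 0): OK
Dual feasibility (all lambda_i >= 0): OK
Complementary slackness (lambda_i * g_i(x) = 0 for all i): FAILS

Verdict: the first failing condition is complementary_slackness -> comp.

comp


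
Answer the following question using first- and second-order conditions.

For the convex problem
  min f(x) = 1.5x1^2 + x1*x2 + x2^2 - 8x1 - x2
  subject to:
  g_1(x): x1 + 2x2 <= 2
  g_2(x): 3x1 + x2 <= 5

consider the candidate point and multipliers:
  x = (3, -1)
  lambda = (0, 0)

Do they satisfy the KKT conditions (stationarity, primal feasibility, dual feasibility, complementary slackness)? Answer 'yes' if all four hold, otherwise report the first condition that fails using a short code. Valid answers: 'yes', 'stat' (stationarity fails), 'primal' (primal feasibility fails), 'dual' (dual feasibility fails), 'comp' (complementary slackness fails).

Gradient of f: grad f(x) = Q x + c = (0, 0)
Constraint values g_i(x) = a_i^T x - b_i:
  g_1((3, -1)) = -1
  g_2((3, -1)) = 3
Stationarity residual: grad f(x) + sum_i lambda_i a_i = (0, 0)
  -> stationarity OK
Primal feasibility (all g_i <= 0): FAILS
Dual feasibility (all lambda_i >= 0): OK
Complementary slackness (lambda_i * g_i(x) = 0 for all i): OK

Verdict: the first failing condition is primal_feasibility -> primal.

primal


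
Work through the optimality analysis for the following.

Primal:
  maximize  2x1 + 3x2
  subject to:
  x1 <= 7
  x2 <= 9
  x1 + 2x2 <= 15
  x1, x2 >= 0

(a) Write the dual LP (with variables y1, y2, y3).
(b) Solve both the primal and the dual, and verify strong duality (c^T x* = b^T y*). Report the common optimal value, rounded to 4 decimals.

The standard primal-dual pair for 'max c^T x s.t. A x <= b, x >= 0' is:
  Dual:  min b^T y  s.t.  A^T y >= c,  y >= 0.

So the dual LP is:
  minimize  7y1 + 9y2 + 15y3
  subject to:
    y1 + y3 >= 2
    y2 + 2y3 >= 3
    y1, y2, y3 >= 0

Solving the primal: x* = (7, 4).
  primal value c^T x* = 26.
Solving the dual: y* = (0.5, 0, 1.5).
  dual value b^T y* = 26.
Strong duality: c^T x* = b^T y*. Confirmed.

26


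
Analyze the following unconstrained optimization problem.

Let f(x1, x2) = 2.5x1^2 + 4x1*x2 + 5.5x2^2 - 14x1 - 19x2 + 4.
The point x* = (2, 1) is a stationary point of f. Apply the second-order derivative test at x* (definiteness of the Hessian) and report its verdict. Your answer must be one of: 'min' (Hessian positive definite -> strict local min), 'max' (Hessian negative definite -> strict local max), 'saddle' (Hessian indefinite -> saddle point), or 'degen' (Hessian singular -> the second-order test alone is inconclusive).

Compute the Hessian H = grad^2 f:
  H = [[5, 4], [4, 11]]
Verify stationarity: grad f(x*) = H x* + g = (0, 0).
Eigenvalues of H: 3, 13.
Both eigenvalues > 0, so H is positive definite -> x* is a strict local min.

min


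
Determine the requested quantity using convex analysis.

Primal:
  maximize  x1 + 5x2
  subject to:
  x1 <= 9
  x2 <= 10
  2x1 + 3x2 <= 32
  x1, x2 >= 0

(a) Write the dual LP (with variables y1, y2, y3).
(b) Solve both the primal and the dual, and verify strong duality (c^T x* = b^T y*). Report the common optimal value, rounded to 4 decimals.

The standard primal-dual pair for 'max c^T x s.t. A x <= b, x >= 0' is:
  Dual:  min b^T y  s.t.  A^T y >= c,  y >= 0.

So the dual LP is:
  minimize  9y1 + 10y2 + 32y3
  subject to:
    y1 + 2y3 >= 1
    y2 + 3y3 >= 5
    y1, y2, y3 >= 0

Solving the primal: x* = (1, 10).
  primal value c^T x* = 51.
Solving the dual: y* = (0, 3.5, 0.5).
  dual value b^T y* = 51.
Strong duality: c^T x* = b^T y*. Confirmed.

51


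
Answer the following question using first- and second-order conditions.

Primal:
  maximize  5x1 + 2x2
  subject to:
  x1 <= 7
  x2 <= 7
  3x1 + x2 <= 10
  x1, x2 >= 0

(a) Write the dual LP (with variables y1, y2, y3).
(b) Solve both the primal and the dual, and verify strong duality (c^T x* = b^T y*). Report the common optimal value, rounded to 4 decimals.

The standard primal-dual pair for 'max c^T x s.t. A x <= b, x >= 0' is:
  Dual:  min b^T y  s.t.  A^T y >= c,  y >= 0.

So the dual LP is:
  minimize  7y1 + 7y2 + 10y3
  subject to:
    y1 + 3y3 >= 5
    y2 + y3 >= 2
    y1, y2, y3 >= 0

Solving the primal: x* = (1, 7).
  primal value c^T x* = 19.
Solving the dual: y* = (0, 0.3333, 1.6667).
  dual value b^T y* = 19.
Strong duality: c^T x* = b^T y*. Confirmed.

19


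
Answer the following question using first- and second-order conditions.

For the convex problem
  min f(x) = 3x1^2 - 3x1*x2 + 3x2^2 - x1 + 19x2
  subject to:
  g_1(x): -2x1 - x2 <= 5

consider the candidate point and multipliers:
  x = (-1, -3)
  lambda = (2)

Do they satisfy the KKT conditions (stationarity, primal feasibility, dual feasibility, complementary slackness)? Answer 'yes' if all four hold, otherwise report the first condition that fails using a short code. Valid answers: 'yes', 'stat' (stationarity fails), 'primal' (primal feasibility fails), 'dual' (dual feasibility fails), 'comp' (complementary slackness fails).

Gradient of f: grad f(x) = Q x + c = (2, 4)
Constraint values g_i(x) = a_i^T x - b_i:
  g_1((-1, -3)) = 0
Stationarity residual: grad f(x) + sum_i lambda_i a_i = (-2, 2)
  -> stationarity FAILS
Primal feasibility (all g_i <= 0): OK
Dual feasibility (all lambda_i >= 0): OK
Complementary slackness (lambda_i * g_i(x) = 0 for all i): OK

Verdict: the first failing condition is stationarity -> stat.

stat


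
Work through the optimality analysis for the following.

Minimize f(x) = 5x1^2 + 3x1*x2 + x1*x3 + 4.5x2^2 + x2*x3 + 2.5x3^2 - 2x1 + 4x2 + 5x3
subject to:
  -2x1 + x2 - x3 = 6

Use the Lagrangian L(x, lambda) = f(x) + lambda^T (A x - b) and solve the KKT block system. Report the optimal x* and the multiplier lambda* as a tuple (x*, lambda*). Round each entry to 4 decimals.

Form the Lagrangian:
  L(x, lambda) = (1/2) x^T Q x + c^T x + lambda^T (A x - b)
Stationarity (grad_x L = 0): Q x + c + A^T lambda = 0.
Primal feasibility: A x = b.

This gives the KKT block system:
  [ Q   A^T ] [ x     ]   [-c ]
  [ A    0  ] [ lambda ] = [ b ]

Solving the linear system:
  x*      = (-1.2955, 1.0398, -2.3693)
  lambda* = (-7.1023)
  f(x*)   = 18.7585

x* = (-1.2955, 1.0398, -2.3693), lambda* = (-7.1023)


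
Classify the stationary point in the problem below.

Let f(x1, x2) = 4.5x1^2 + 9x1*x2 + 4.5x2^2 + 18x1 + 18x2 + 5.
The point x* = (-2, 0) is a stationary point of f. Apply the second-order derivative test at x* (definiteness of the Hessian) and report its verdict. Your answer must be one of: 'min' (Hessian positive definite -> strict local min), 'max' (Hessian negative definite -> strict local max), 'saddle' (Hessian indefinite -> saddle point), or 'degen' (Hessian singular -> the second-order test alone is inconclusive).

Compute the Hessian H = grad^2 f:
  H = [[9, 9], [9, 9]]
Verify stationarity: grad f(x*) = H x* + g = (0, 0).
Eigenvalues of H: 0, 18.
H has a zero eigenvalue (singular; positive semidefinite but not definite), so H is neither positive definite, negative definite, nor indefinite. The second-order test alone is inconclusive -> degen.
(Indeed, f is constant along the null direction of H through x*, so x* is not a strict local extremum.)

degen


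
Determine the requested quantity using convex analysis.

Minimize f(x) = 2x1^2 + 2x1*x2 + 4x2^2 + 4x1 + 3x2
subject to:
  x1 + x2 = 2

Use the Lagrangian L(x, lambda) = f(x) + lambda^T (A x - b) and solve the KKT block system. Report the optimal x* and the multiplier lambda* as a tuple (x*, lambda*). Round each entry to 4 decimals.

Form the Lagrangian:
  L(x, lambda) = (1/2) x^T Q x + c^T x + lambda^T (A x - b)
Stationarity (grad_x L = 0): Q x + c + A^T lambda = 0.
Primal feasibility: A x = b.

This gives the KKT block system:
  [ Q   A^T ] [ x     ]   [-c ]
  [ A    0  ] [ lambda ] = [ b ]

Solving the linear system:
  x*      = (1.375, 0.625)
  lambda* = (-10.75)
  f(x*)   = 14.4375

x* = (1.375, 0.625), lambda* = (-10.75)


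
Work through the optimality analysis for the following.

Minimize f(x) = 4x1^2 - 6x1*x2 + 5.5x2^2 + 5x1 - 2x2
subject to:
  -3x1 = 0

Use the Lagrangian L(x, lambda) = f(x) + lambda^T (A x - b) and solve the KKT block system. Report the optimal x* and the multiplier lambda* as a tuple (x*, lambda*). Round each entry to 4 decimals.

Form the Lagrangian:
  L(x, lambda) = (1/2) x^T Q x + c^T x + lambda^T (A x - b)
Stationarity (grad_x L = 0): Q x + c + A^T lambda = 0.
Primal feasibility: A x = b.

This gives the KKT block system:
  [ Q   A^T ] [ x     ]   [-c ]
  [ A    0  ] [ lambda ] = [ b ]

Solving the linear system:
  x*      = (0, 0.1818)
  lambda* = (1.303)
  f(x*)   = -0.1818

x* = (0, 0.1818), lambda* = (1.303)


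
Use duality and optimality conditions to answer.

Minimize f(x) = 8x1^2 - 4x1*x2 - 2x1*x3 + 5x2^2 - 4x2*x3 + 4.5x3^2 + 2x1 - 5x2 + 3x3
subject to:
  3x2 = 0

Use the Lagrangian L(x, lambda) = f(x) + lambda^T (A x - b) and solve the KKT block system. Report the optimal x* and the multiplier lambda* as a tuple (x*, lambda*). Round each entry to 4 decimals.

Form the Lagrangian:
  L(x, lambda) = (1/2) x^T Q x + c^T x + lambda^T (A x - b)
Stationarity (grad_x L = 0): Q x + c + A^T lambda = 0.
Primal feasibility: A x = b.

This gives the KKT block system:
  [ Q   A^T ] [ x     ]   [-c ]
  [ A    0  ] [ lambda ] = [ b ]

Solving the linear system:
  x*      = (-0.1714, 0, -0.3714)
  lambda* = (0.9429)
  f(x*)   = -0.7286

x* = (-0.1714, 0, -0.3714), lambda* = (0.9429)


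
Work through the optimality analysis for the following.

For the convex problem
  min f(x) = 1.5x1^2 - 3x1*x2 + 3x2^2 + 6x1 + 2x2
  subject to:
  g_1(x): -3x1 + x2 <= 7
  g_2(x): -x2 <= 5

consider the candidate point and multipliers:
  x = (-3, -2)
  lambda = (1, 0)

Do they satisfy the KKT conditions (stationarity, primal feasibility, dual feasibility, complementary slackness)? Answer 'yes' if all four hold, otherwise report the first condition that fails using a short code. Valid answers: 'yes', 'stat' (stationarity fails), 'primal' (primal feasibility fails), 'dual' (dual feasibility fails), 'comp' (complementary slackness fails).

Gradient of f: grad f(x) = Q x + c = (3, -1)
Constraint values g_i(x) = a_i^T x - b_i:
  g_1((-3, -2)) = 0
  g_2((-3, -2)) = -3
Stationarity residual: grad f(x) + sum_i lambda_i a_i = (0, 0)
  -> stationarity OK
Primal feasibility (all g_i <= 0): OK
Dual feasibility (all lambda_i >= 0): OK
Complementary slackness (lambda_i * g_i(x) = 0 for all i): OK

Verdict: yes, KKT holds.

yes


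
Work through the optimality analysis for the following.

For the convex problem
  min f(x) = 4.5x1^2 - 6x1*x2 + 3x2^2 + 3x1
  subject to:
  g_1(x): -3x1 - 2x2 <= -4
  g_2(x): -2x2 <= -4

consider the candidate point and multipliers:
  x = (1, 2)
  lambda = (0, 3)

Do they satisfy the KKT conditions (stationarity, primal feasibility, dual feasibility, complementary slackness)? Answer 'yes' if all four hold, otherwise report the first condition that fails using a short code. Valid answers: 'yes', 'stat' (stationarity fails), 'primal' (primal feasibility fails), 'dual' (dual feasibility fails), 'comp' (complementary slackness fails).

Gradient of f: grad f(x) = Q x + c = (0, 6)
Constraint values g_i(x) = a_i^T x - b_i:
  g_1((1, 2)) = -3
  g_2((1, 2)) = 0
Stationarity residual: grad f(x) + sum_i lambda_i a_i = (0, 0)
  -> stationarity OK
Primal feasibility (all g_i <= 0): OK
Dual feasibility (all lambda_i >= 0): OK
Complementary slackness (lambda_i * g_i(x) = 0 for all i): OK

Verdict: yes, KKT holds.

yes


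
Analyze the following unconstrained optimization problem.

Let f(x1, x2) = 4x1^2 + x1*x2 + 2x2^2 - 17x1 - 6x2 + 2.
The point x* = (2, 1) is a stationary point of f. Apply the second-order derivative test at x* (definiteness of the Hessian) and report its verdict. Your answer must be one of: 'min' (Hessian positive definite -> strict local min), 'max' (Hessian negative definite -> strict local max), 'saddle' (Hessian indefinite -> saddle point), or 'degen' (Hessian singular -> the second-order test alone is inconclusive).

Compute the Hessian H = grad^2 f:
  H = [[8, 1], [1, 4]]
Verify stationarity: grad f(x*) = H x* + g = (0, 0).
Eigenvalues of H: 3.7639, 8.2361.
Both eigenvalues > 0, so H is positive definite -> x* is a strict local min.

min


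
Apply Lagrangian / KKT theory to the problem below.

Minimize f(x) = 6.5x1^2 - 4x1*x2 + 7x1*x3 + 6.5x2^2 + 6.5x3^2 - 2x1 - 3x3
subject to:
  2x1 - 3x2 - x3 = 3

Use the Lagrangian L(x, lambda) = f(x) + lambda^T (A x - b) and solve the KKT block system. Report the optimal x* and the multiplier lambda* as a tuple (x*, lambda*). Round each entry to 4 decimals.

Form the Lagrangian:
  L(x, lambda) = (1/2) x^T Q x + c^T x + lambda^T (A x - b)
Stationarity (grad_x L = 0): Q x + c + A^T lambda = 0.
Primal feasibility: A x = b.

This gives the KKT block system:
  [ Q   A^T ] [ x     ]   [-c ]
  [ A    0  ] [ lambda ] = [ b ]

Solving the linear system:
  x*      = (0.6293, -0.4706, -0.3295)
  lambda* = (-2.8785)
  f(x*)   = 4.1826

x* = (0.6293, -0.4706, -0.3295), lambda* = (-2.8785)


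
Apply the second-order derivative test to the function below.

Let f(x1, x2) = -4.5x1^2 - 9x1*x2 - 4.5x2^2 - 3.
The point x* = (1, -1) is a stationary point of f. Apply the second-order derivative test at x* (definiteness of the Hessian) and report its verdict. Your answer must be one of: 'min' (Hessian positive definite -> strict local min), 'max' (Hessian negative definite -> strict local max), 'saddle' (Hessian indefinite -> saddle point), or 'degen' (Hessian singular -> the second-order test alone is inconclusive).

Compute the Hessian H = grad^2 f:
  H = [[-9, -9], [-9, -9]]
Verify stationarity: grad f(x*) = H x* + g = (0, 0).
Eigenvalues of H: -18, 0.
H has a zero eigenvalue (singular; negative semidefinite but not definite), so H is neither positive definite, negative definite, nor indefinite. The second-order test alone is inconclusive -> degen.
(Indeed, f is constant along the null direction of H through x*, so x* is not a strict local extremum.)

degen


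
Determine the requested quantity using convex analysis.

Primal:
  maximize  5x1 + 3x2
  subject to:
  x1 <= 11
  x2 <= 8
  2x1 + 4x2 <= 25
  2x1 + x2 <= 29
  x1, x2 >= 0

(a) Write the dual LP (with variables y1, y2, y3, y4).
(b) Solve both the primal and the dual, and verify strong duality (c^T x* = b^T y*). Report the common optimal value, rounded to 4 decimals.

The standard primal-dual pair for 'max c^T x s.t. A x <= b, x >= 0' is:
  Dual:  min b^T y  s.t.  A^T y >= c,  y >= 0.

So the dual LP is:
  minimize  11y1 + 8y2 + 25y3 + 29y4
  subject to:
    y1 + 2y3 + 2y4 >= 5
    y2 + 4y3 + y4 >= 3
    y1, y2, y3, y4 >= 0

Solving the primal: x* = (11, 0.75).
  primal value c^T x* = 57.25.
Solving the dual: y* = (3.5, 0, 0.75, 0).
  dual value b^T y* = 57.25.
Strong duality: c^T x* = b^T y*. Confirmed.

57.25


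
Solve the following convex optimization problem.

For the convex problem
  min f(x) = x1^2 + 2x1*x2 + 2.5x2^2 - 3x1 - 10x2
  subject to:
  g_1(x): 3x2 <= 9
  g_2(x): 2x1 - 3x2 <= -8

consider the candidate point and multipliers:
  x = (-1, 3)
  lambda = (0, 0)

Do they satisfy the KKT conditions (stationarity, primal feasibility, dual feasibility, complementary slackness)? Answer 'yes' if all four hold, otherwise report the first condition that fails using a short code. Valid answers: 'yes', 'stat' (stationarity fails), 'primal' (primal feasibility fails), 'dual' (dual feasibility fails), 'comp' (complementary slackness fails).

Gradient of f: grad f(x) = Q x + c = (1, 3)
Constraint values g_i(x) = a_i^T x - b_i:
  g_1((-1, 3)) = 0
  g_2((-1, 3)) = -3
Stationarity residual: grad f(x) + sum_i lambda_i a_i = (1, 3)
  -> stationarity FAILS
Primal feasibility (all g_i <= 0): OK
Dual feasibility (all lambda_i >= 0): OK
Complementary slackness (lambda_i * g_i(x) = 0 for all i): OK

Verdict: the first failing condition is stationarity -> stat.

stat


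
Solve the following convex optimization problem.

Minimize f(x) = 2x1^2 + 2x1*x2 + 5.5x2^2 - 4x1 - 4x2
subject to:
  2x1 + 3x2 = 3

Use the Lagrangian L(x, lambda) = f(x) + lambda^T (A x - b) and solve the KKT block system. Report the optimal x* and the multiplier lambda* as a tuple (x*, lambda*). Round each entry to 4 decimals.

Form the Lagrangian:
  L(x, lambda) = (1/2) x^T Q x + c^T x + lambda^T (A x - b)
Stationarity (grad_x L = 0): Q x + c + A^T lambda = 0.
Primal feasibility: A x = b.

This gives the KKT block system:
  [ Q   A^T ] [ x     ]   [-c ]
  [ A    0  ] [ lambda ] = [ b ]

Solving the linear system:
  x*      = (1.0714, 0.2857)
  lambda* = (-0.4286)
  f(x*)   = -2.0714

x* = (1.0714, 0.2857), lambda* = (-0.4286)


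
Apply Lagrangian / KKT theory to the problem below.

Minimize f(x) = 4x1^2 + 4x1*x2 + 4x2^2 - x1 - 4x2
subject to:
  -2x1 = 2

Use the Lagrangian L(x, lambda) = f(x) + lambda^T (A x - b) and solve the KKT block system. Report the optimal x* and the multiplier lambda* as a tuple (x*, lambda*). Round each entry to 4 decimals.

Form the Lagrangian:
  L(x, lambda) = (1/2) x^T Q x + c^T x + lambda^T (A x - b)
Stationarity (grad_x L = 0): Q x + c + A^T lambda = 0.
Primal feasibility: A x = b.

This gives the KKT block system:
  [ Q   A^T ] [ x     ]   [-c ]
  [ A    0  ] [ lambda ] = [ b ]

Solving the linear system:
  x*      = (-1, 1)
  lambda* = (-2.5)
  f(x*)   = 1

x* = (-1, 1), lambda* = (-2.5)


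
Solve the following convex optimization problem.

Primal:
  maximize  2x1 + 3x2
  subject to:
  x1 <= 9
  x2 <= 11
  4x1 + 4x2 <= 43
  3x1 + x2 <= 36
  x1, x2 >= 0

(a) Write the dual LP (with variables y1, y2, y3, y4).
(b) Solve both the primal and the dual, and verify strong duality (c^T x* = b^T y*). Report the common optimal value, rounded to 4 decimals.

The standard primal-dual pair for 'max c^T x s.t. A x <= b, x >= 0' is:
  Dual:  min b^T y  s.t.  A^T y >= c,  y >= 0.

So the dual LP is:
  minimize  9y1 + 11y2 + 43y3 + 36y4
  subject to:
    y1 + 4y3 + 3y4 >= 2
    y2 + 4y3 + y4 >= 3
    y1, y2, y3, y4 >= 0

Solving the primal: x* = (0, 10.75).
  primal value c^T x* = 32.25.
Solving the dual: y* = (0, 0, 0.75, 0).
  dual value b^T y* = 32.25.
Strong duality: c^T x* = b^T y*. Confirmed.

32.25


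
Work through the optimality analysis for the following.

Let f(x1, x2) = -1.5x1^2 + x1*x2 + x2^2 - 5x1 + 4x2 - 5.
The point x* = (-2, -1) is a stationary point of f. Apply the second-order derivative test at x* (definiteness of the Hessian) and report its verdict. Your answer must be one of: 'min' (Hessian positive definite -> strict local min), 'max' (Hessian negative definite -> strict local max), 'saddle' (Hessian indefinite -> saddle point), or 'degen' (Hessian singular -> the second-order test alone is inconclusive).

Compute the Hessian H = grad^2 f:
  H = [[-3, 1], [1, 2]]
Verify stationarity: grad f(x*) = H x* + g = (0, 0).
Eigenvalues of H: -3.1926, 2.1926.
Eigenvalues have mixed signs, so H is indefinite -> x* is a saddle point.

saddle


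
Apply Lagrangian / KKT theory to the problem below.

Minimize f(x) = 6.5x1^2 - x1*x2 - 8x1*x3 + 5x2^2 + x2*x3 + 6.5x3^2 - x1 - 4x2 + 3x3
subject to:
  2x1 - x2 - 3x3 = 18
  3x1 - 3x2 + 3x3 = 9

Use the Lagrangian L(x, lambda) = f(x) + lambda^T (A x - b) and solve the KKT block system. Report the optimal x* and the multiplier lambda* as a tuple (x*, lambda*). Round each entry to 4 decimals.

Form the Lagrangian:
  L(x, lambda) = (1/2) x^T Q x + c^T x + lambda^T (A x - b)
Stationarity (grad_x L = 0): Q x + c + A^T lambda = 0.
Primal feasibility: A x = b.

This gives the KKT block system:
  [ Q   A^T ] [ x     ]   [-c ]
  [ A    0  ] [ lambda ] = [ b ]

Solving the linear system:
  x*      = (3.0318, -2.9602, -2.992)
  lambda* = (-25.6844, -4.6472)
  f(x*)   = 251.9881

x* = (3.0318, -2.9602, -2.992), lambda* = (-25.6844, -4.6472)


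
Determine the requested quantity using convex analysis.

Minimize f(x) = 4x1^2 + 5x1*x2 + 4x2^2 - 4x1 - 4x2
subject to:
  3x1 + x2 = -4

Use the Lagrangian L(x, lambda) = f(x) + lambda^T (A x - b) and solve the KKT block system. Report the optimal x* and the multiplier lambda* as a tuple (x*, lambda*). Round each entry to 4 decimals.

Form the Lagrangian:
  L(x, lambda) = (1/2) x^T Q x + c^T x + lambda^T (A x - b)
Stationarity (grad_x L = 0): Q x + c + A^T lambda = 0.
Primal feasibility: A x = b.

This gives the KKT block system:
  [ Q   A^T ] [ x     ]   [-c ]
  [ A    0  ] [ lambda ] = [ b ]

Solving the linear system:
  x*      = (-1.68, 1.04)
  lambda* = (4.08)
  f(x*)   = 9.44

x* = (-1.68, 1.04), lambda* = (4.08)


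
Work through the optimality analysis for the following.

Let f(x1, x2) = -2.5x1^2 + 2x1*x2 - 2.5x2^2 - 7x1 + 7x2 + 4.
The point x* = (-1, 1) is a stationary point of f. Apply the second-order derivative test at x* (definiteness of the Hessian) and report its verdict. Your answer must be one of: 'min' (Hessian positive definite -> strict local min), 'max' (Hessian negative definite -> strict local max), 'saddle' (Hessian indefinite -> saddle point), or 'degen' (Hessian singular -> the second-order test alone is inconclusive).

Compute the Hessian H = grad^2 f:
  H = [[-5, 2], [2, -5]]
Verify stationarity: grad f(x*) = H x* + g = (0, 0).
Eigenvalues of H: -7, -3.
Both eigenvalues < 0, so H is negative definite -> x* is a strict local max.

max


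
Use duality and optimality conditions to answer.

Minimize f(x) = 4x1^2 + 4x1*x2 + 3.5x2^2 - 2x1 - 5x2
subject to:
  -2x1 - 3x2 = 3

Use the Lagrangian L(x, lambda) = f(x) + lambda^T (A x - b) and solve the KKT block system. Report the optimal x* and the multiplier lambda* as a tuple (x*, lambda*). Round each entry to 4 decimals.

Form the Lagrangian:
  L(x, lambda) = (1/2) x^T Q x + c^T x + lambda^T (A x - b)
Stationarity (grad_x L = 0): Q x + c + A^T lambda = 0.
Primal feasibility: A x = b.

This gives the KKT block system:
  [ Q   A^T ] [ x     ]   [-c ]
  [ A    0  ] [ lambda ] = [ b ]

Solving the linear system:
  x*      = (-0.3462, -0.7692)
  lambda* = (-3.9231)
  f(x*)   = 8.1538

x* = (-0.3462, -0.7692), lambda* = (-3.9231)


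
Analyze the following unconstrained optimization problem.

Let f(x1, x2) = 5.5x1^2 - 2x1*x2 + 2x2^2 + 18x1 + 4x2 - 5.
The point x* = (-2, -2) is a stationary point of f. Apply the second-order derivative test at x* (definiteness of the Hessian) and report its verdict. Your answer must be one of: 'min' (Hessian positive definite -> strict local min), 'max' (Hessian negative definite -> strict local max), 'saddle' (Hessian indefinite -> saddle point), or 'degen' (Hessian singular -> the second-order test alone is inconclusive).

Compute the Hessian H = grad^2 f:
  H = [[11, -2], [-2, 4]]
Verify stationarity: grad f(x*) = H x* + g = (0, 0).
Eigenvalues of H: 3.4689, 11.5311.
Both eigenvalues > 0, so H is positive definite -> x* is a strict local min.

min


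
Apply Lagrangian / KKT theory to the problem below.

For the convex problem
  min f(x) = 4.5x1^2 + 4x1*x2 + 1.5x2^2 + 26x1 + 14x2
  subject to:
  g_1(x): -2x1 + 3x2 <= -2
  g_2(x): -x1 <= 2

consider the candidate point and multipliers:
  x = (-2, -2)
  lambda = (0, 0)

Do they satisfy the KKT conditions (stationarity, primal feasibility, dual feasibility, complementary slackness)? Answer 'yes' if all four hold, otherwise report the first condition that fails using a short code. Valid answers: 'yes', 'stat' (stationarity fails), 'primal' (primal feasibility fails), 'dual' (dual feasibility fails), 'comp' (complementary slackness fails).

Gradient of f: grad f(x) = Q x + c = (0, 0)
Constraint values g_i(x) = a_i^T x - b_i:
  g_1((-2, -2)) = 0
  g_2((-2, -2)) = 0
Stationarity residual: grad f(x) + sum_i lambda_i a_i = (0, 0)
  -> stationarity OK
Primal feasibility (all g_i <= 0): OK
Dual feasibility (all lambda_i >= 0): OK
Complementary slackness (lambda_i * g_i(x) = 0 for all i): OK

Verdict: yes, KKT holds.

yes


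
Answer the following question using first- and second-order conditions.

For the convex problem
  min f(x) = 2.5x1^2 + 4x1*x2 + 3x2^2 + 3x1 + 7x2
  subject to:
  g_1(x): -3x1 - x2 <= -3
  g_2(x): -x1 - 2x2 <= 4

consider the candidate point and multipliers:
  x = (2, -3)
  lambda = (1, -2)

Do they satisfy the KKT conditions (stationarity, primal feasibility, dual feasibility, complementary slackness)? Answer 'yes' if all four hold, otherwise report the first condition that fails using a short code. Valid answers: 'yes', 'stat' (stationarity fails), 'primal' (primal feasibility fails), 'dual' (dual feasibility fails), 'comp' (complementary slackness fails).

Gradient of f: grad f(x) = Q x + c = (1, -3)
Constraint values g_i(x) = a_i^T x - b_i:
  g_1((2, -3)) = 0
  g_2((2, -3)) = 0
Stationarity residual: grad f(x) + sum_i lambda_i a_i = (0, 0)
  -> stationarity OK
Primal feasibility (all g_i <= 0): OK
Dual feasibility (all lambda_i >= 0): FAILS
Complementary slackness (lambda_i * g_i(x) = 0 for all i): OK

Verdict: the first failing condition is dual_feasibility -> dual.

dual


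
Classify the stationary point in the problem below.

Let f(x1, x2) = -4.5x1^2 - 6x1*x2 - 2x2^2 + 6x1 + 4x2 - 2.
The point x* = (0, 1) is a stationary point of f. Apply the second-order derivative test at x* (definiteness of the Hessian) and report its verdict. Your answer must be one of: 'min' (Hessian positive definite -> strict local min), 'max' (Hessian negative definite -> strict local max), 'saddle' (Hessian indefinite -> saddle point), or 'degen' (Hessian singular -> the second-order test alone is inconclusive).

Compute the Hessian H = grad^2 f:
  H = [[-9, -6], [-6, -4]]
Verify stationarity: grad f(x*) = H x* + g = (0, 0).
Eigenvalues of H: -13, 0.
H has a zero eigenvalue (singular; negative semidefinite but not definite), so H is neither positive definite, negative definite, nor indefinite. The second-order test alone is inconclusive -> degen.
(Indeed, f is constant along the null direction of H through x*, so x* is not a strict local extremum.)

degen


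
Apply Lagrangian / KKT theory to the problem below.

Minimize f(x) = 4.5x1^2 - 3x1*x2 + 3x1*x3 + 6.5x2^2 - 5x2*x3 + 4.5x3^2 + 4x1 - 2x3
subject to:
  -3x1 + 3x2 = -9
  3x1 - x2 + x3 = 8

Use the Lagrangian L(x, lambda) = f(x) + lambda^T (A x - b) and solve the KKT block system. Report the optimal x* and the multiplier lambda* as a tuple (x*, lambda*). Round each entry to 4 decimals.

Form the Lagrangian:
  L(x, lambda) = (1/2) x^T Q x + c^T x + lambda^T (A x - b)
Stationarity (grad_x L = 0): Q x + c + A^T lambda = 0.
Primal feasibility: A x = b.

This gives the KKT block system:
  [ Q   A^T ] [ x     ]   [-c ]
  [ A    0  ] [ lambda ] = [ b ]

Solving the linear system:
  x*      = (2.5333, -0.4667, -0.0667)
  lambda* = (2, -7.3333)
  f(x*)   = 43.4667

x* = (2.5333, -0.4667, -0.0667), lambda* = (2, -7.3333)


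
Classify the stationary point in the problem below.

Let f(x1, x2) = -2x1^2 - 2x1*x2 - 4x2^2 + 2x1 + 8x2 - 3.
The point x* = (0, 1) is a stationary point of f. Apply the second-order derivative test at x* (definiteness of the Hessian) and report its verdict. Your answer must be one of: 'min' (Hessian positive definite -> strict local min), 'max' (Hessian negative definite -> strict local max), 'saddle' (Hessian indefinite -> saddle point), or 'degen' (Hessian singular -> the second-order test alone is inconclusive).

Compute the Hessian H = grad^2 f:
  H = [[-4, -2], [-2, -8]]
Verify stationarity: grad f(x*) = H x* + g = (0, 0).
Eigenvalues of H: -8.8284, -3.1716.
Both eigenvalues < 0, so H is negative definite -> x* is a strict local max.

max


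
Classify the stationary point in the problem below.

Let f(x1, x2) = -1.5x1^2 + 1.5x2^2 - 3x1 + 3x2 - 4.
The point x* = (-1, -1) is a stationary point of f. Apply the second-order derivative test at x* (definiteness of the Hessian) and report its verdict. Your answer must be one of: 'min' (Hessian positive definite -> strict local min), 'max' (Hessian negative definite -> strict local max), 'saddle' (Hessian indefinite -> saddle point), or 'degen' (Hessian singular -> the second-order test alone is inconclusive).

Compute the Hessian H = grad^2 f:
  H = [[-3, 0], [0, 3]]
Verify stationarity: grad f(x*) = H x* + g = (0, 0).
Eigenvalues of H: -3, 3.
Eigenvalues have mixed signs, so H is indefinite -> x* is a saddle point.

saddle


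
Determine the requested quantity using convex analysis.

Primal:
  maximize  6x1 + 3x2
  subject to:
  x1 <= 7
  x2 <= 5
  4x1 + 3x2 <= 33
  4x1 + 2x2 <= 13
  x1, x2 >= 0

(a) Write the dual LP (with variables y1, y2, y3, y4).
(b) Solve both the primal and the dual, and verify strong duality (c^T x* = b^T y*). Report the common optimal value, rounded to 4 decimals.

The standard primal-dual pair for 'max c^T x s.t. A x <= b, x >= 0' is:
  Dual:  min b^T y  s.t.  A^T y >= c,  y >= 0.

So the dual LP is:
  minimize  7y1 + 5y2 + 33y3 + 13y4
  subject to:
    y1 + 4y3 + 4y4 >= 6
    y2 + 3y3 + 2y4 >= 3
    y1, y2, y3, y4 >= 0

Solving the primal: x* = (3.25, 0).
  primal value c^T x* = 19.5.
Solving the dual: y* = (0, 0, 0, 1.5).
  dual value b^T y* = 19.5.
Strong duality: c^T x* = b^T y*. Confirmed.

19.5


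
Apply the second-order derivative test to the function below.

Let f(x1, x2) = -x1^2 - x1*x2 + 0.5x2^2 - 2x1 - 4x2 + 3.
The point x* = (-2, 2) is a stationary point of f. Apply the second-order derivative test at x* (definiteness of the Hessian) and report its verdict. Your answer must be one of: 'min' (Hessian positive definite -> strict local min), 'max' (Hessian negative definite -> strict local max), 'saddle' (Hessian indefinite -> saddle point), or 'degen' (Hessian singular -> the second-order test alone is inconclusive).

Compute the Hessian H = grad^2 f:
  H = [[-2, -1], [-1, 1]]
Verify stationarity: grad f(x*) = H x* + g = (0, 0).
Eigenvalues of H: -2.3028, 1.3028.
Eigenvalues have mixed signs, so H is indefinite -> x* is a saddle point.

saddle


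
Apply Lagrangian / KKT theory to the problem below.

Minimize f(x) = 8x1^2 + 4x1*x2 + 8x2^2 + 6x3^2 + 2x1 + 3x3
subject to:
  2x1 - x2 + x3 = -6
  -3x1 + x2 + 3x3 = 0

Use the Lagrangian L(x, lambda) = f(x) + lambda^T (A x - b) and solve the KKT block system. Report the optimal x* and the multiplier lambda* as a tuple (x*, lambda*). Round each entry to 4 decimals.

Form the Lagrangian:
  L(x, lambda) = (1/2) x^T Q x + c^T x + lambda^T (A x - b)
Stationarity (grad_x L = 0): Q x + c + A^T lambda = 0.
Primal feasibility: A x = b.

This gives the KKT block system:
  [ Q   A^T ] [ x     ]   [-c ]
  [ A    0  ] [ lambda ] = [ b ]

Solving the linear system:
  x*      = (-1.54, 1.0351, -1.885)
  lambda* = (12.7063, 2.3045)
  f(x*)   = 33.7513

x* = (-1.54, 1.0351, -1.885), lambda* = (12.7063, 2.3045)
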